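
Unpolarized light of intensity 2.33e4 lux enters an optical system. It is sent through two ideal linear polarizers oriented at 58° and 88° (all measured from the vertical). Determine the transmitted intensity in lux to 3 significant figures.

I ≈ 8740 lux

Unpolarized light through the first polarizer → I₁ = 2.33e4 lux/2 = 1.165e+04 lux, polarized at 58°.
I₂ = I₁ · cos²(30°) = 1.165e+04 · 0.75 = 8738 lux.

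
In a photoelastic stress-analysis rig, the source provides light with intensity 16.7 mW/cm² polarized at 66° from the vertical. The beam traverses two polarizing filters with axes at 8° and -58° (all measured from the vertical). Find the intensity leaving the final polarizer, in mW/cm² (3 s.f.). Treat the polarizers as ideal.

I ≈ 0.776 mW/cm²

I₁ = 16.7 mW/cm² · cos²(58°) = 4.69 mW/cm².
I₂ = I₁ · cos²(66°) = 4.69 · 0.1654 = 0.7758 mW/cm².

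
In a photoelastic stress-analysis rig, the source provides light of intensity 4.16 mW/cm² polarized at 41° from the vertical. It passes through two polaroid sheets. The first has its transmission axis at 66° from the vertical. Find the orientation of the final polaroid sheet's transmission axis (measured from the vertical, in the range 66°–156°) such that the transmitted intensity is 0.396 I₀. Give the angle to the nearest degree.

By Malus's law, I₁ = I₀ cos²(66° − 41°) = I₀ cos²(25°) = 0.8214 I₀.
Need I₂/I₀ = 0.396, so cos²(θ − 66°) = 0.396 / 0.8214 = 0.4821.
θ − 66° = arccos(√0.4821) = 46.0°, giving θ ≈ 66 + 46.0 = 112.0°.

θ ≈ 112°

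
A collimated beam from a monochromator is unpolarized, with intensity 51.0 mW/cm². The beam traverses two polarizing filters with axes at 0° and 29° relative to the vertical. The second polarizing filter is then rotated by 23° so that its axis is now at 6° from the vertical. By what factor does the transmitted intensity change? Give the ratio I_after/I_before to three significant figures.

Before rotation:
Unpolarized light through the first polarizer → I₁ = ½ I₀, now polarized at 0°.
I₂ = I₁ cos²(29° − 0°) = 0.5 I₀ · cos²(29°) = 0.3825 I₀.
After rotation:
Unpolarized light through the first polarizer → I₁ = ½ I₀, now polarized at 0°.
I₂ = I₁ cos²(6° − 0°) = 0.5 I₀ · cos²(6°) = 0.4945 I₀.
Ratio = 0.4945 / 0.3825 = 1.293.

I_new/I_old ≈ 1.29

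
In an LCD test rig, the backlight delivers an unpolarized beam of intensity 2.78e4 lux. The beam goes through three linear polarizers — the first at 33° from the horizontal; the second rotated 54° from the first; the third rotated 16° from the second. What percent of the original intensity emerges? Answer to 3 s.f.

≈ 16.0%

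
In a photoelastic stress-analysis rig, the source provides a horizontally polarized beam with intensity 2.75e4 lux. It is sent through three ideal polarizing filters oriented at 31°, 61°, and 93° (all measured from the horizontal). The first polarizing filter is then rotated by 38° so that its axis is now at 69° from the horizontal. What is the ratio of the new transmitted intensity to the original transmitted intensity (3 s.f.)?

I_new/I_old ≈ 0.229

Before rotation:
By Malus's law, I₁ = I₀ cos²(31° − 0°) = I₀ cos²(31°) = 0.7347 I₀.
I₂ = I₁ cos²(61° − 31°) = 0.7347 I₀ · cos²(30°) = 0.5511 I₀.
I₃ = I₂ cos²(93° − 61°) = 0.5511 I₀ · cos²(32°) = 0.3963 I₀.
After rotation:
I₁ = I₀ cos²(69° − 0°) = I₀ cos²(69°) = 0.1284 I₀.
I₂ = I₁ cos²(61° − 69°) = 0.1284 I₀ · cos²(8°) = 0.1259 I₀.
I₃ = I₂ cos²(93° − 61°) = 0.1259 I₀ · cos²(32°) = 0.09057 I₀.
Ratio = 0.09057 / 0.3963 = 0.2285.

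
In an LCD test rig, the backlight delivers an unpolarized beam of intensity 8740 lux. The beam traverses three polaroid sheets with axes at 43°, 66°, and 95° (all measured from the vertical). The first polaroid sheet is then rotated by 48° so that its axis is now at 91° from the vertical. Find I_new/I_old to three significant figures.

Before rotation:
Unpolarized light through the first polarizer → I₁ = ½ I₀, now polarized at 43°.
I₂ = I₁ cos²(66° − 43°) = 0.5 I₀ · cos²(23°) = 0.4237 I₀.
I₃ = I₂ cos²(95° − 66°) = 0.4237 I₀ · cos²(29°) = 0.3241 I₀.
After rotation:
Unpolarized light through the first polarizer → I₁ = ½ I₀, now polarized at 91°.
I₂ = I₁ cos²(66° − 91°) = 0.5 I₀ · cos²(25°) = 0.4107 I₀.
I₃ = I₂ cos²(95° − 66°) = 0.4107 I₀ · cos²(29°) = 0.3142 I₀.
Ratio = 0.3142 / 0.3241 = 0.9694.

I_new/I_old ≈ 0.969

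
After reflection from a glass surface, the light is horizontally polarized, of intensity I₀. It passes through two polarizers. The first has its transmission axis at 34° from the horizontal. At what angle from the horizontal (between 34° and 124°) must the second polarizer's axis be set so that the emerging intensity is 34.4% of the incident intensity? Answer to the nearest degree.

By Malus's law, I₁ = I₀ cos²(34° − 0°) = I₀ cos²(34°) = 0.6873 I₀.
Need I₂/I₀ = 0.344, so cos²(θ − 34°) = 0.344 / 0.6873 = 0.5005.
θ − 34° = arccos(√0.5005) = 45.0°, giving θ ≈ 34 + 45.0 = 79.0°.

θ ≈ 79°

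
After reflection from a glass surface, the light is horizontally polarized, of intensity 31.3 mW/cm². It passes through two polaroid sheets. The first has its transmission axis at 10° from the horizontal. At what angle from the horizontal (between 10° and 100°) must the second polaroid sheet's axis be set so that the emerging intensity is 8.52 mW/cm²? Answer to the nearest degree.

θ ≈ 68°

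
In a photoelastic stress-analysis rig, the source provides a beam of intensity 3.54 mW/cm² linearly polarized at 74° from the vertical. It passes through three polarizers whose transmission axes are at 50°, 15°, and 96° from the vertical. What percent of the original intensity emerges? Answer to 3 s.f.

By Malus's law, I₁ = 3.54 mW/cm² · cos²(24°) = 2.954 mW/cm².
I₂ = I₁ · cos²(35°) = 2.954 · 0.671 = 1.982 mW/cm².
I₃ = I₂ · cos²(81°) = 1.982 · 0.02447 = 0.04851 mW/cm².
That is 1.37% of the incident intensity.

≈ 1.37%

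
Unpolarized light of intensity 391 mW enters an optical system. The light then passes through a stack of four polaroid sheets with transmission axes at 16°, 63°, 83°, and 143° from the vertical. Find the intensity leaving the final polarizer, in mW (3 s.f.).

I ≈ 20.1 mW

Unpolarized light through the first polarizer → I₁ = 391 mW/2 = 195.5 mW, polarized at 16°.
I₂ = I₁ · cos²(47°) = 195.5 · 0.4651 = 90.93 mW.
I₃ = I₂ · cos²(20°) = 90.93 · 0.883 = 80.29 mW.
I₄ = I₃ · cos²(60°) = 80.29 · 0.25 = 20.07 mW.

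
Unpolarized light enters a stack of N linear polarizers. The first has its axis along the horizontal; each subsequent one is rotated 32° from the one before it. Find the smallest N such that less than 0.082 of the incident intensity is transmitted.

First polarizer halves the unpolarized light: factor 1/2.
Each further stage multiplies by cos²(32°) = 0.7192.
After N polarizers: T = 0.5·0.7192^(N−1). Require T < 0.082 ⇒ N−1 > ln(0.082/0.5)/ln(0.7192) = 5.48, so N−1 ≥ 6 and N = 7.
Check: N=7 gives T = 0.06919 < 0.082; N=6 gives T = 0.0962.

N = 7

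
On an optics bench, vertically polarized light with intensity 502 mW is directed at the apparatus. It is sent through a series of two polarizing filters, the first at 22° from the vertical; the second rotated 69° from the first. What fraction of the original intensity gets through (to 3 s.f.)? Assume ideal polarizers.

I/I₀ ≈ 0.110

I₁ = 502 mW · cos²(22°) = 431.6 mW.
I₂ = I₁ · cos²(69°) = 431.6 · 0.1284 = 55.42 mW.
Transmitted fraction = 0.1104.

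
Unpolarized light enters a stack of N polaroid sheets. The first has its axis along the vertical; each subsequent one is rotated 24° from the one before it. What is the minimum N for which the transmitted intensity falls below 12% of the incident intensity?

N = 9

First polarizer halves the unpolarized light: factor 1/2.
Each further stage multiplies by cos²(24°) = 0.8346.
After N polarizers: T = 0.5·0.8346^(N−1). Require T < 0.12 ⇒ N−1 > ln(0.12/0.5)/ln(0.8346) = 7.89, so N−1 ≥ 8 and N = 9.
Check: N=9 gives T = 0.1177 < 0.12; N=8 gives T = 0.141.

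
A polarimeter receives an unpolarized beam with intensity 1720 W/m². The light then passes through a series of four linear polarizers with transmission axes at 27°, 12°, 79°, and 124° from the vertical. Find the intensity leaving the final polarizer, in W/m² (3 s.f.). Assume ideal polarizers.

Unpolarized light through the first polarizer → I₁ = 1720 W/m²/2 = 860 W/m², polarized at 27°.
I₂ = I₁ · cos²(15°) = 860 · 0.933 = 802.4 W/m².
I₃ = I₂ · cos²(67°) = 802.4 · 0.1527 = 122.5 W/m².
I₄ = I₃ · cos²(45°) = 122.5 · 0.5 = 61.25 W/m².

I ≈ 61.3 W/m²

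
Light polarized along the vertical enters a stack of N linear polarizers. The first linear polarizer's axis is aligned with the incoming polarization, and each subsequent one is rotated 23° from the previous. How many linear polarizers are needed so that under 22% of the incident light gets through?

N = 11

First polarizer is aligned with the polarization: full transmission.
Each further stage multiplies by cos²(23°) = 0.8473.
After N polarizers: T = 0.8473^(N−1). Require T < 0.22 ⇒ N−1 > ln(0.22)/ln(0.8473) = 9.14, so N−1 ≥ 10 and N = 11.
Check: N=11 gives T = 0.1908 < 0.22; N=10 gives T = 0.2251.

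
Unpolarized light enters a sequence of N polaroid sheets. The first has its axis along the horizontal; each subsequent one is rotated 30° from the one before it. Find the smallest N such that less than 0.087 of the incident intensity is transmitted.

First polarizer halves the unpolarized light: factor 1/2.
Each further stage multiplies by cos²(30°) = 0.75.
After N polarizers: T = 0.5·0.75^(N−1). Require T < 0.087 ⇒ N−1 > ln(0.087/0.5)/ln(0.75) = 6.08, so N−1 ≥ 7 and N = 8.
Check: N=8 gives T = 0.06674 < 0.087; N=7 gives T = 0.08899.

N = 8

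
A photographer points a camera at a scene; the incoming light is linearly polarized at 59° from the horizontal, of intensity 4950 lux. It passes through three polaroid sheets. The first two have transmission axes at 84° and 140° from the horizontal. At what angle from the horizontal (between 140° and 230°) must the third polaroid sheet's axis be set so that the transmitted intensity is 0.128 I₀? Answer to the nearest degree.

θ ≈ 185°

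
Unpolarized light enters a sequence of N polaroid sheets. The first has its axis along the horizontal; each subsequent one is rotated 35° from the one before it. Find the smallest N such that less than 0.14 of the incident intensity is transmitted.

First polarizer halves the unpolarized light: factor 1/2.
Each further stage multiplies by cos²(35°) = 0.671.
After N polarizers: T = 0.5·0.671^(N−1). Require T < 0.14 ⇒ N−1 > ln(0.14/0.5)/ln(0.671) = 3.19, so N−1 ≥ 4 and N = 5.
Check: N=5 gives T = 0.1014 < 0.14; N=4 gives T = 0.1511.

N = 5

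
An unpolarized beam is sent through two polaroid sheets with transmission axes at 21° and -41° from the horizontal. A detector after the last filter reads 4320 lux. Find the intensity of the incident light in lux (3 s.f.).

I₀ ≈ 3.92e4 lux

Unpolarized light through the first polarizer → I₁ = ½ I₀, now polarized at 21°.
I₂ = I₁ cos²(-41° − 21°) = 0.5 I₀ · cos²(62°) = 0.1102 I₀.
So 4320 lux = 0.1102 I₀, giving I₀ = 4320/0.1102 = 3.92e+04 lux.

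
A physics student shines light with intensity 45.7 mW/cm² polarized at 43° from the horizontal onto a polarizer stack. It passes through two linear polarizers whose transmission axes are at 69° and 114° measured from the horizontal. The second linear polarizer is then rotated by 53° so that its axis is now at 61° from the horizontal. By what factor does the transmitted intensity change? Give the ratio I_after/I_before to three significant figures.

I_new/I_old ≈ 1.96

Before rotation:
By Malus's law, I₁ = I₀ cos²(69° − 43°) = I₀ cos²(26°) = 0.8078 I₀.
I₂ = I₁ cos²(114° − 69°) = 0.8078 I₀ · cos²(45°) = 0.4039 I₀.
After rotation:
I₁ = I₀ cos²(69° − 43°) = I₀ cos²(26°) = 0.8078 I₀.
I₂ = I₁ cos²(61° − 69°) = 0.8078 I₀ · cos²(8°) = 0.7922 I₀.
Ratio = 0.7922 / 0.4039 = 1.961.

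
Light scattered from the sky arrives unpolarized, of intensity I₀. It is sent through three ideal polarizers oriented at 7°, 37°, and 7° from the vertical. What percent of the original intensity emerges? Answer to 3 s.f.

≈ 28.1%

Unpolarized light through the first polarizer → I₁ = ½ I₀, now polarized at 7°.
I₂ = I₁ cos²(37° − 7°) = 0.5 I₀ · cos²(30°) = 0.375 I₀.
I₃ = I₂ cos²(7° − 37°) = 0.375 I₀ · cos²(30°) = 0.2813 I₀.
That is 28.13% of the incident intensity.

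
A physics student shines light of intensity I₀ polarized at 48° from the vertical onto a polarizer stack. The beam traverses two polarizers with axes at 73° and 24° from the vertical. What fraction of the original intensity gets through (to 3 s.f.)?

By Malus's law, I₁ = I₀ cos²(73° − 48°) = I₀ cos²(25°) = 0.8214 I₀.
I₂ = I₁ cos²(24° − 73°) = 0.8214 I₀ · cos²(49°) = 0.3535 I₀.
Transmitted fraction = 0.3535.

≈ 0.354 I₀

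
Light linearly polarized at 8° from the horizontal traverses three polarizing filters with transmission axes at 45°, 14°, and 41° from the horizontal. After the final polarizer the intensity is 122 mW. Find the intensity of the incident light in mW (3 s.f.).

I₁ = I₀ cos²(45° − 8°) = I₀ cos²(37°) = 0.6378 I₀.
I₂ = I₁ cos²(14° − 45°) = 0.6378 I₀ · cos²(31°) = 0.4686 I₀.
I₃ = I₂ cos²(41° − 14°) = 0.4686 I₀ · cos²(27°) = 0.372 I₀.
So 122 mW = 0.372 I₀, giving I₀ = 122/0.372 = 327.9 mW.

I₀ ≈ 328 mW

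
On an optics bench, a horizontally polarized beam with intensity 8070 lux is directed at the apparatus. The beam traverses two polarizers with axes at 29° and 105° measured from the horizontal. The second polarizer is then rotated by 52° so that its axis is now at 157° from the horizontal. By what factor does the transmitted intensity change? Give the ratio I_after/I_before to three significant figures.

I_new/I_old ≈ 6.48

Before rotation:
By Malus's law, I₁ = I₀ cos²(29° − 0°) = I₀ cos²(29°) = 0.765 I₀.
I₂ = I₁ cos²(105° − 29°) = 0.765 I₀ · cos²(76°) = 0.04477 I₀.
After rotation:
I₁ = I₀ cos²(29° − 0°) = I₀ cos²(29°) = 0.765 I₀.
Angle between axes 1 and 2: 52°. I₂ = 0.765 I₀ · cos²(52°) = 0.2899 I₀.
Ratio = 0.2899 / 0.04477 = 6.476.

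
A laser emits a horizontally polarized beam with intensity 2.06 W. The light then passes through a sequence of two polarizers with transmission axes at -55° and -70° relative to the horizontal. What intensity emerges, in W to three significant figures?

By Malus's law, I₁ = 2.06 W · cos²(55°) = 0.6777 W.
I₂ = I₁ · cos²(15°) = 0.6777 · 0.933 = 0.6323 W.

I ≈ 0.632 W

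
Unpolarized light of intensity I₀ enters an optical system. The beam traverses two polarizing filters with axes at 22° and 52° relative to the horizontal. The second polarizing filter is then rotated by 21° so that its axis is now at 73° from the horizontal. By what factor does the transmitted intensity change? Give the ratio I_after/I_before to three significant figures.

I_new/I_old ≈ 0.528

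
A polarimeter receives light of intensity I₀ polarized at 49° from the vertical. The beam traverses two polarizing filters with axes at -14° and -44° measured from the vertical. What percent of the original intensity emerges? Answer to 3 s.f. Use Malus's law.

≈ 15.5%

By Malus's law, I₁ = I₀ cos²(-14° − 49°) = I₀ cos²(63°) = 0.2061 I₀.
I₂ = I₁ cos²(-44° + 14°) = 0.2061 I₀ · cos²(30°) = 0.1546 I₀.
That is 15.46% of the incident intensity.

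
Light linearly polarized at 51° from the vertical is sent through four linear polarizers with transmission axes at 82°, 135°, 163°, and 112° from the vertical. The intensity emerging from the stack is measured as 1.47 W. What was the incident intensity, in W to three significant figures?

I₀ ≈ 17.9 W

I₁ = I₀ cos²(82° − 51°) = I₀ cos²(31°) = 0.7347 I₀.
I₂ = I₁ cos²(135° − 82°) = 0.7347 I₀ · cos²(53°) = 0.2661 I₀.
I₃ = I₂ cos²(163° − 135°) = 0.2661 I₀ · cos²(28°) = 0.2075 I₀.
I₄ = I₃ cos²(112° − 163°) = 0.2075 I₀ · cos²(51°) = 0.08216 I₀.
So 1.47 W = 0.08216 I₀, giving I₀ = 1.47/0.08216 = 17.89 W.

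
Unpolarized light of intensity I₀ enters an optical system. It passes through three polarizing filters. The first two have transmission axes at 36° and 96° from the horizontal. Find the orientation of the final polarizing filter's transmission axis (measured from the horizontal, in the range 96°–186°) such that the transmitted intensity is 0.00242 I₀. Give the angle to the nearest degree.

Unpolarized light through the first polarizer → I₁ = ½ I₀, now polarized at 36°.
I₂ = I₁ cos²(96° − 36°) = 0.5 I₀ · cos²(60°) = 0.125 I₀.
Need I₃/I₀ = 0.00242, so cos²(θ − 96°) = 0.00242 / 0.125 = 0.01936.
θ − 96° = arccos(√0.01936) = 82.0°, giving θ ≈ 96 + 82.0 = 178.0°.

θ ≈ 178°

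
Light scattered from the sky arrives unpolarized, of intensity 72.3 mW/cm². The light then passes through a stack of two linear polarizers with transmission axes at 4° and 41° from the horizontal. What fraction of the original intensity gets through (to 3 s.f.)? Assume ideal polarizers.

Unpolarized light through the first polarizer → I₁ = 72.3 mW/cm²/2 = 36.15 mW/cm², polarized at 4°.
I₂ = I₁ · cos²(37°) = 36.15 · 0.6378 = 23.06 mW/cm².
Transmitted fraction = 0.3189.

I/I₀ ≈ 0.319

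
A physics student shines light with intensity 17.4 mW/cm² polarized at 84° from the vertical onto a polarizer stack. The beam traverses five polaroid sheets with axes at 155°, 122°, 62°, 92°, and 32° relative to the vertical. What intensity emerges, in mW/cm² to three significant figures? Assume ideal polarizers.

I₁ = 17.4 mW/cm² · cos²(71°) = 1.844 mW/cm².
I₂ = I₁ · cos²(33°) = 1.844 · 0.7034 = 1.297 mW/cm².
I₃ = I₂ · cos²(60°) = 1.297 · 0.25 = 0.3243 mW/cm².
I₄ = I₃ · cos²(30°) = 0.3243 · 0.75 = 0.2432 mW/cm².
I₅ = I₄ · cos²(60°) = 0.2432 · 0.25 = 0.06081 mW/cm².

I ≈ 0.0608 mW/cm²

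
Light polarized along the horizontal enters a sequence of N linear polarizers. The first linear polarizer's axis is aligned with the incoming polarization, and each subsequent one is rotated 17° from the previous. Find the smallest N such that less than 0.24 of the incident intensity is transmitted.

N = 17

First polarizer is aligned with the polarization: full transmission.
Each further stage multiplies by cos²(17°) = 0.9145.
After N polarizers: T = 0.9145^(N−1). Require T < 0.24 ⇒ N−1 > ln(0.24)/ln(0.9145) = 15.97, so N−1 ≥ 16 and N = 17.
Check: N=17 gives T = 0.2394 < 0.24; N=16 gives T = 0.2618.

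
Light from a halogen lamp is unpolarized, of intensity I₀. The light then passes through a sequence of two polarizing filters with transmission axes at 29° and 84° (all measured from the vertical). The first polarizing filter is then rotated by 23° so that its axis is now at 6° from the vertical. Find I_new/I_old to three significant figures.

Before rotation:
Unpolarized light through the first polarizer → I₁ = ½ I₀, now polarized at 29°.
I₂ = I₁ cos²(84° − 29°) = 0.5 I₀ · cos²(55°) = 0.1645 I₀.
After rotation:
Unpolarized light through the first polarizer → I₁ = ½ I₀, now polarized at 6°.
I₂ = I₁ cos²(84° − 6°) = 0.5 I₀ · cos²(78°) = 0.02161 I₀.
Ratio = 0.02161 / 0.1645 = 0.1314.

I_new/I_old ≈ 0.131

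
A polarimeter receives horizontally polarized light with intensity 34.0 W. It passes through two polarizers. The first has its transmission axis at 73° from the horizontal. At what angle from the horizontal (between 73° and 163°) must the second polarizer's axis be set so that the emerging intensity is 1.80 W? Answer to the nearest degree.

I₁ = I₀ cos²(73° − 0°) = I₀ cos²(73°) = 0.08548 I₀.
Target fraction: 1.80 / 34.0 W = 0.05294 of I₀.
Need I₂/I₀ = 0.05294, so cos²(θ − 73°) = 0.05294 / 0.08548 = 0.6193.
θ − 73° = arccos(√0.6193) = 38.1°, giving θ ≈ 73 + 38.1 = 111.1°.

θ ≈ 111°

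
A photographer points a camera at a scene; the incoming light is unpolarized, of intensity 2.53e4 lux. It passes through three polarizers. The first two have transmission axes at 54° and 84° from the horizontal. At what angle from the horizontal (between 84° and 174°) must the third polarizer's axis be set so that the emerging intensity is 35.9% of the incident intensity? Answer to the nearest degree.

Unpolarized light through the first polarizer → I₁ = ½ I₀, now polarized at 54°.
I₂ = I₁ cos²(84° − 54°) = 0.5 I₀ · cos²(30°) = 0.375 I₀.
Need I₃/I₀ = 0.359, so cos²(θ − 84°) = 0.359 / 0.375 = 0.9573.
θ − 84° = arccos(√0.9573) = 11.9°, giving θ ≈ 84 + 11.9 = 95.9°.

θ ≈ 96°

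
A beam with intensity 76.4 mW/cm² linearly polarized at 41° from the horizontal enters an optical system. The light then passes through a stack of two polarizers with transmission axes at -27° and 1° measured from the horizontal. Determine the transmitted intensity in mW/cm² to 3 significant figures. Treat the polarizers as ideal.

By Malus's law, I₁ = 76.4 mW/cm² · cos²(68°) = 10.72 mW/cm².
I₂ = I₁ · cos²(28°) = 10.72 · 0.7796 = 8.358 mW/cm².

I ≈ 8.36 mW/cm²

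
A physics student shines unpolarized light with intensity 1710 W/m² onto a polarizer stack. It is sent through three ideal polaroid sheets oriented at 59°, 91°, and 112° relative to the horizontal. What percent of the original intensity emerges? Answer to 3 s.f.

≈ 31.3%

Unpolarized light through the first polarizer → I₁ = 1710 W/m²/2 = 855 W/m², polarized at 59°.
I₂ = I₁ · cos²(32°) = 855 · 0.7192 = 614.9 W/m².
I₃ = I₂ · cos²(21°) = 614.9 · 0.8716 = 535.9 W/m².
That is 31.34% of the incident intensity.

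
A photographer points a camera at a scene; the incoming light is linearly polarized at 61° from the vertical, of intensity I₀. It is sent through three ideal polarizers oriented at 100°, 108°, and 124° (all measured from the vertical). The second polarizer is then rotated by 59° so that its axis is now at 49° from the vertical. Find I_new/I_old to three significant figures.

I_new/I_old ≈ 0.0293

Before rotation:
I₁ = I₀ cos²(100° − 61°) = I₀ cos²(39°) = 0.604 I₀.
I₂ = I₁ cos²(108° − 100°) = 0.604 I₀ · cos²(8°) = 0.5923 I₀.
I₃ = I₂ cos²(124° − 108°) = 0.5923 I₀ · cos²(16°) = 0.5473 I₀.
After rotation:
I₁ = I₀ cos²(100° − 61°) = I₀ cos²(39°) = 0.604 I₀.
I₂ = I₁ cos²(49° − 100°) = 0.604 I₀ · cos²(51°) = 0.2392 I₀.
I₃ = I₂ cos²(124° − 49°) = 0.2392 I₀ · cos²(75°) = 0.01602 I₀.
Ratio = 0.01602 / 0.5473 = 0.02928.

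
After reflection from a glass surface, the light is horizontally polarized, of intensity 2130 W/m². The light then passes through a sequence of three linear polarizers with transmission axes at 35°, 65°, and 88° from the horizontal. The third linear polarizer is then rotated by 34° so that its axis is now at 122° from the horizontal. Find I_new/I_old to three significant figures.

Before rotation:
I₁ = I₀ cos²(35° − 0°) = I₀ cos²(35°) = 0.671 I₀.
I₂ = I₁ cos²(65° − 35°) = 0.671 I₀ · cos²(30°) = 0.5033 I₀.
I₃ = I₂ cos²(88° − 65°) = 0.5033 I₀ · cos²(23°) = 0.4264 I₀.
After rotation:
I₁ = I₀ cos²(35° − 0°) = I₀ cos²(35°) = 0.671 I₀.
I₂ = I₁ cos²(65° − 35°) = 0.671 I₀ · cos²(30°) = 0.5033 I₀.
I₃ = I₂ cos²(122° − 65°) = 0.5033 I₀ · cos²(57°) = 0.1493 I₀.
Ratio = 0.1493 / 0.4264 = 0.3501.

I_new/I_old ≈ 0.350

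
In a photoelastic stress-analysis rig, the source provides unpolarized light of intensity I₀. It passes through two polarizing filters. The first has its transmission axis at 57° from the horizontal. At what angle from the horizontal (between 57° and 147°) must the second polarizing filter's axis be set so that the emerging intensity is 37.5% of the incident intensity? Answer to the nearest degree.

θ ≈ 87°

Unpolarized light through the first polarizer → I₁ = ½ I₀, now polarized at 57°.
Need I₂/I₀ = 0.375, so cos²(θ − 57°) = 0.375 / 0.5 = 0.75.
θ − 57° = arccos(√0.75) = 30.0°, giving θ ≈ 57 + 30.0 = 87.0°.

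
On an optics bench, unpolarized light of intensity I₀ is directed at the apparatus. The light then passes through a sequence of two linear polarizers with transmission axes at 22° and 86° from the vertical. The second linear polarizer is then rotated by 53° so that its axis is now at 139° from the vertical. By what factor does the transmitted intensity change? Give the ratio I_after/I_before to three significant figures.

I_new/I_old ≈ 1.07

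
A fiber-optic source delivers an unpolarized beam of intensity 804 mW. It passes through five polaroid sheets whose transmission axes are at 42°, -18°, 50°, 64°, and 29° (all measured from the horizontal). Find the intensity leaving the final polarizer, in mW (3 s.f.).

Unpolarized light through the first polarizer → I₁ = 804 mW/2 = 402 mW, polarized at 42°.
I₂ = I₁ · cos²(60°) = 402 · 0.25 = 100.5 mW.
I₃ = I₂ · cos²(68°) = 100.5 · 0.1403 = 14.1 mW.
I₄ = I₃ · cos²(14°) = 14.1 · 0.9415 = 13.28 mW.
I₅ = I₄ · cos²(35°) = 13.28 · 0.671 = 8.91 mW.

I ≈ 8.91 mW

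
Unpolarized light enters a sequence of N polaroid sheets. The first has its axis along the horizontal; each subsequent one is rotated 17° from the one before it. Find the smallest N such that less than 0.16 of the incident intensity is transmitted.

N = 14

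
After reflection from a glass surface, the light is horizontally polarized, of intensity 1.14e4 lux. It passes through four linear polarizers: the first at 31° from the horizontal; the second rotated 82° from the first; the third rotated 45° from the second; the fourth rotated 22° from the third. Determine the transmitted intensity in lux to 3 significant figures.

I ≈ 69.7 lux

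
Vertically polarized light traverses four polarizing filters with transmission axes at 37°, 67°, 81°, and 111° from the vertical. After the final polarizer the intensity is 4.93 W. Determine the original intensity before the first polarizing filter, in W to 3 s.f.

By Malus's law, I₁ = I₀ cos²(37° − 0°) = I₀ cos²(37°) = 0.6378 I₀.
I₂ = I₁ cos²(67° − 37°) = 0.6378 I₀ · cos²(30°) = 0.4784 I₀.
I₃ = I₂ cos²(81° − 67°) = 0.4784 I₀ · cos²(14°) = 0.4504 I₀.
I₄ = I₃ cos²(111° − 81°) = 0.4504 I₀ · cos²(30°) = 0.3378 I₀.
So 4.93 W = 0.3378 I₀, giving I₀ = 4.93/0.3378 = 14.6 W.

I₀ ≈ 14.6 W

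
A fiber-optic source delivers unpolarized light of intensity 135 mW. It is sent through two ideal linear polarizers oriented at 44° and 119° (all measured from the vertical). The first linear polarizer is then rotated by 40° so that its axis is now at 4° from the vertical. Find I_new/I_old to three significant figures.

I_new/I_old ≈ 2.67

Before rotation:
Unpolarized light through the first polarizer → I₁ = ½ I₀, now polarized at 44°.
I₂ = I₁ cos²(119° − 44°) = 0.5 I₀ · cos²(75°) = 0.03349 I₀.
After rotation:
Unpolarized light through the first polarizer → I₁ = ½ I₀, now polarized at 4°.
Angle between axes 1 and 2: 65°. I₂ = 0.5 I₀ · cos²(65°) = 0.0893 I₀.
Ratio = 0.0893 / 0.03349 = 2.666.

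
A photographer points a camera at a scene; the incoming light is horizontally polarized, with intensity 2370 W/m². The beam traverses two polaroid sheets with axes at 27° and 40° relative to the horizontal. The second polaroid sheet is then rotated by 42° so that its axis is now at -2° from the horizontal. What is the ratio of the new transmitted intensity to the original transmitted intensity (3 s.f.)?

Before rotation:
By Malus's law, I₁ = I₀ cos²(27° − 0°) = I₀ cos²(27°) = 0.7939 I₀.
I₂ = I₁ cos²(40° − 27°) = 0.7939 I₀ · cos²(13°) = 0.7537 I₀.
After rotation:
I₁ = I₀ cos²(27° − 0°) = I₀ cos²(27°) = 0.7939 I₀.
I₂ = I₁ cos²(-2° − 27°) = 0.7939 I₀ · cos²(29°) = 0.6073 I₀.
Ratio = 0.6073 / 0.7537 = 0.8057.

I_new/I_old ≈ 0.806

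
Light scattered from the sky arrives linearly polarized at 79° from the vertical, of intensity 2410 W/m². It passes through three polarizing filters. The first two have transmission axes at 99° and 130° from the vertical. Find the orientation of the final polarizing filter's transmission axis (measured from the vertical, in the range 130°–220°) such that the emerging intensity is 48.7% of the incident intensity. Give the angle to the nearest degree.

θ ≈ 160°

I₁ = I₀ cos²(99° − 79°) = I₀ cos²(20°) = 0.883 I₀.
I₂ = I₁ cos²(130° − 99°) = 0.883 I₀ · cos²(31°) = 0.6488 I₀.
Need I₃/I₀ = 0.487, so cos²(θ − 130°) = 0.487 / 0.6488 = 0.7506.
θ − 130° = arccos(√0.7506) = 30.0°, giving θ ≈ 130 + 30.0 = 160.0°.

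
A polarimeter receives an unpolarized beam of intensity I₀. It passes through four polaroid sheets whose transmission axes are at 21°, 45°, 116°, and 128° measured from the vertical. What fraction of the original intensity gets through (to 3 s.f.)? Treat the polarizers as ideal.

≈ 0.0423 I₀

Unpolarized light through the first polarizer → I₁ = ½ I₀, now polarized at 21°.
I₂ = I₁ cos²(45° − 21°) = 0.5 I₀ · cos²(24°) = 0.4173 I₀.
I₃ = I₂ cos²(116° − 45°) = 0.4173 I₀ · cos²(71°) = 0.04423 I₀.
I₄ = I₃ cos²(128° − 116°) = 0.04423 I₀ · cos²(12°) = 0.04232 I₀.
Transmitted fraction = 0.04232.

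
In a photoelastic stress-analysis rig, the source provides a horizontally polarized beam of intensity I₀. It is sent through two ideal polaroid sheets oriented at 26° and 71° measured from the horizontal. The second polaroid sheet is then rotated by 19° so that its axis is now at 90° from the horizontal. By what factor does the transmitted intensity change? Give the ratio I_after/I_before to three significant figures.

Before rotation:
I₁ = I₀ cos²(26° − 0°) = I₀ cos²(26°) = 0.8078 I₀.
I₂ = I₁ cos²(71° − 26°) = 0.8078 I₀ · cos²(45°) = 0.4039 I₀.
After rotation:
I₁ = I₀ cos²(26° − 0°) = I₀ cos²(26°) = 0.8078 I₀.
I₂ = I₁ cos²(90° − 26°) = 0.8078 I₀ · cos²(64°) = 0.1552 I₀.
Ratio = 0.1552 / 0.4039 = 0.3843.

I_new/I_old ≈ 0.384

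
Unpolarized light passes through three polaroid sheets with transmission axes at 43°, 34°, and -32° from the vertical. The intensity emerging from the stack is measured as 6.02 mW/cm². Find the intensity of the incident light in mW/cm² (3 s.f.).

Unpolarized light through the first polarizer → I₁ = ½ I₀, now polarized at 43°.
I₂ = I₁ cos²(34° − 43°) = 0.5 I₀ · cos²(9°) = 0.4878 I₀.
I₃ = I₂ cos²(-32° − 34°) = 0.4878 I₀ · cos²(66°) = 0.08069 I₀.
So 6.02 mW/cm² = 0.08069 I₀, giving I₀ = 6.02/0.08069 = 74.6 mW/cm².

I₀ ≈ 74.6 mW/cm²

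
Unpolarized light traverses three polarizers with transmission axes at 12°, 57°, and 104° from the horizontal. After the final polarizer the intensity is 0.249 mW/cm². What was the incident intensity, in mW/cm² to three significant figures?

Unpolarized light through the first polarizer → I₁ = ½ I₀, now polarized at 12°.
I₂ = I₁ cos²(57° − 12°) = 0.5 I₀ · cos²(45°) = 0.25 I₀.
I₃ = I₂ cos²(104° − 57°) = 0.25 I₀ · cos²(47°) = 0.1163 I₀.
So 0.249 mW/cm² = 0.1163 I₀, giving I₀ = 0.249/0.1163 = 2.141 mW/cm².

I₀ ≈ 2.14 mW/cm²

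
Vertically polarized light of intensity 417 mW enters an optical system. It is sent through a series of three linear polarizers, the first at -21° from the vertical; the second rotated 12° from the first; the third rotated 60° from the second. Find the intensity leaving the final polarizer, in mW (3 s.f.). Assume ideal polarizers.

I₁ = 417 mW · cos²(21°) = 363.4 mW.
I₂ = I₁ · cos²(12°) = 363.4 · 0.9568 = 347.7 mW.
I₃ = I₂ · cos²(60°) = 347.7 · 0.25 = 86.93 mW.

I ≈ 86.9 mW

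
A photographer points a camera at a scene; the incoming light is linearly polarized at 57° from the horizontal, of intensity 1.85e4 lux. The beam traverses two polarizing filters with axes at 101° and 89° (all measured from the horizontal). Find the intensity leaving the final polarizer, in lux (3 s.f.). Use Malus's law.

By Malus's law, I₁ = 1.85e4 lux · cos²(44°) = 9573 lux.
I₂ = I₁ · cos²(12°) = 9573 · 0.9568 = 9159 lux.

I ≈ 9160 lux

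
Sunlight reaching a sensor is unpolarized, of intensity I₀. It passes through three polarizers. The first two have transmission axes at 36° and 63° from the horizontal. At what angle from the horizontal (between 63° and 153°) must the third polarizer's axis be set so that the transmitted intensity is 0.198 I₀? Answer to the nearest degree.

Unpolarized light through the first polarizer → I₁ = ½ I₀, now polarized at 36°.
I₂ = I₁ cos²(63° − 36°) = 0.5 I₀ · cos²(27°) = 0.3969 I₀.
Need I₃/I₀ = 0.198, so cos²(θ − 63°) = 0.198 / 0.3969 = 0.4988.
θ − 63° = arccos(√0.4988) = 45.1°, giving θ ≈ 63 + 45.1 = 108.1°.

θ ≈ 108°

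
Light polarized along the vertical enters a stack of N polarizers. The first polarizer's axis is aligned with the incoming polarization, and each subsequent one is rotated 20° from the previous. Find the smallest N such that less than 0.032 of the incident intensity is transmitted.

N = 29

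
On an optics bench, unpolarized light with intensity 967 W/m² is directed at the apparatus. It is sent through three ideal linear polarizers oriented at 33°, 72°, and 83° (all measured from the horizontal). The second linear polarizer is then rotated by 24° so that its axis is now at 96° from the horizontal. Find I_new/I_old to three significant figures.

I_new/I_old ≈ 0.336

Before rotation:
Unpolarized light through the first polarizer → I₁ = ½ I₀, now polarized at 33°.
I₂ = I₁ cos²(72° − 33°) = 0.5 I₀ · cos²(39°) = 0.302 I₀.
I₃ = I₂ cos²(83° − 72°) = 0.302 I₀ · cos²(11°) = 0.291 I₀.
After rotation:
Unpolarized light through the first polarizer → I₁ = ½ I₀, now polarized at 33°.
I₂ = I₁ cos²(96° − 33°) = 0.5 I₀ · cos²(63°) = 0.1031 I₀.
I₃ = I₂ cos²(83° − 96°) = 0.1031 I₀ · cos²(13°) = 0.09784 I₀.
Ratio = 0.09784 / 0.291 = 0.3362.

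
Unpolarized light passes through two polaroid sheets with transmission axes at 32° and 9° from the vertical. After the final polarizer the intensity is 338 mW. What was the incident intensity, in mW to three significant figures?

Unpolarized light through the first polarizer → I₁ = ½ I₀, now polarized at 32°.
I₂ = I₁ cos²(9° − 32°) = 0.5 I₀ · cos²(23°) = 0.4237 I₀.
So 338 mW = 0.4237 I₀, giving I₀ = 338/0.4237 = 797.8 mW.

I₀ ≈ 798 mW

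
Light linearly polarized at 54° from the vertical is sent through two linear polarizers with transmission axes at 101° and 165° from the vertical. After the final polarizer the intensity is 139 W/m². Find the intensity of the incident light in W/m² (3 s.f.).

By Malus's law, I₁ = I₀ cos²(101° − 54°) = I₀ cos²(47°) = 0.4651 I₀.
I₂ = I₁ cos²(165° − 101°) = 0.4651 I₀ · cos²(64°) = 0.08938 I₀.
So 139 W/m² = 0.08938 I₀, giving I₀ = 139/0.08938 = 1555 W/m².

I₀ ≈ 1560 W/m²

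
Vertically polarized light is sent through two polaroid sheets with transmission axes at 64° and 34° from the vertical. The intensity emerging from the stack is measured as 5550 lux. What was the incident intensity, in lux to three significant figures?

I₀ ≈ 3.85e4 lux

By Malus's law, I₁ = I₀ cos²(64° − 0°) = I₀ cos²(64°) = 0.1922 I₀.
I₂ = I₁ cos²(34° − 64°) = 0.1922 I₀ · cos²(30°) = 0.1441 I₀.
So 5550 lux = 0.1441 I₀, giving I₀ = 5550/0.1441 = 3.851e+04 lux.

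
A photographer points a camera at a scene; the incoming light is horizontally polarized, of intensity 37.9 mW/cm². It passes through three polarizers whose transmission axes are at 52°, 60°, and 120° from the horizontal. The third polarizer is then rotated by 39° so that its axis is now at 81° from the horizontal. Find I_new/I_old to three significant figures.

I_new/I_old ≈ 3.49

Before rotation:
By Malus's law, I₁ = I₀ cos²(52° − 0°) = I₀ cos²(52°) = 0.379 I₀.
I₂ = I₁ cos²(60° − 52°) = 0.379 I₀ · cos²(8°) = 0.3717 I₀.
I₃ = I₂ cos²(120° − 60°) = 0.3717 I₀ · cos²(60°) = 0.09292 I₀.
After rotation:
I₁ = I₀ cos²(52° − 0°) = I₀ cos²(52°) = 0.379 I₀.
I₂ = I₁ cos²(60° − 52°) = 0.379 I₀ · cos²(8°) = 0.3717 I₀.
I₃ = I₂ cos²(81° − 60°) = 0.3717 I₀ · cos²(21°) = 0.324 I₀.
Ratio = 0.324 / 0.09292 = 3.486.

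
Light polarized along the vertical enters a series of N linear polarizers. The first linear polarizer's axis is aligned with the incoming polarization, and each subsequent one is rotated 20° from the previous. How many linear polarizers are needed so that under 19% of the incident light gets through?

N = 15

First polarizer is aligned with the polarization: full transmission.
Each further stage multiplies by cos²(20°) = 0.883.
After N polarizers: T = 0.883^(N−1). Require T < 0.19 ⇒ N−1 > ln(0.19)/ln(0.883) = 13.35, so N−1 ≥ 14 and N = 15.
Check: N=15 gives T = 0.1752 < 0.19; N=14 gives T = 0.1984.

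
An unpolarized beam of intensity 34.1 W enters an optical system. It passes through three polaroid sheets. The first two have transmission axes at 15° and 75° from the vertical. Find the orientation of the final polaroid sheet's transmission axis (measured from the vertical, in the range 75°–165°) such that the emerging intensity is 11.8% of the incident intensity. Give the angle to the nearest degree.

Unpolarized light through the first polarizer → I₁ = ½ I₀, now polarized at 15°.
I₂ = I₁ cos²(75° − 15°) = 0.5 I₀ · cos²(60°) = 0.125 I₀.
Need I₃/I₀ = 0.118, so cos²(θ − 75°) = 0.118 / 0.125 = 0.944.
θ − 75° = arccos(√0.944) = 13.7°, giving θ ≈ 75 + 13.7 = 88.7°.

θ ≈ 89°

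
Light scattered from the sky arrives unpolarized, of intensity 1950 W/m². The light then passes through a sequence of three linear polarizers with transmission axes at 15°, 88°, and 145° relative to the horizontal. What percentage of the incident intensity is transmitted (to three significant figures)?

≈ 1.27%

Unpolarized light through the first polarizer → I₁ = 1950 W/m²/2 = 975 W/m², polarized at 15°.
I₂ = I₁ · cos²(73°) = 975 · 0.08548 = 83.34 W/m².
I₃ = I₂ · cos²(57°) = 83.34 · 0.2966 = 24.72 W/m².
That is 1.268% of the incident intensity.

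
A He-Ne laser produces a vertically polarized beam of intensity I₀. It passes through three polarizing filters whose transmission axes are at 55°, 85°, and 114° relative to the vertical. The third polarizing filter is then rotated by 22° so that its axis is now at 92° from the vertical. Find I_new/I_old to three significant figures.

I_new/I_old ≈ 1.29

Before rotation:
By Malus's law, I₁ = I₀ cos²(55° − 0°) = I₀ cos²(55°) = 0.329 I₀.
I₂ = I₁ cos²(85° − 55°) = 0.329 I₀ · cos²(30°) = 0.2467 I₀.
I₃ = I₂ cos²(114° − 85°) = 0.2467 I₀ · cos²(29°) = 0.1887 I₀.
After rotation:
I₁ = I₀ cos²(55° − 0°) = I₀ cos²(55°) = 0.329 I₀.
I₂ = I₁ cos²(85° − 55°) = 0.329 I₀ · cos²(30°) = 0.2467 I₀.
I₃ = I₂ cos²(92° − 85°) = 0.2467 I₀ · cos²(7°) = 0.2431 I₀.
Ratio = 0.2431 / 0.1887 = 1.288.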